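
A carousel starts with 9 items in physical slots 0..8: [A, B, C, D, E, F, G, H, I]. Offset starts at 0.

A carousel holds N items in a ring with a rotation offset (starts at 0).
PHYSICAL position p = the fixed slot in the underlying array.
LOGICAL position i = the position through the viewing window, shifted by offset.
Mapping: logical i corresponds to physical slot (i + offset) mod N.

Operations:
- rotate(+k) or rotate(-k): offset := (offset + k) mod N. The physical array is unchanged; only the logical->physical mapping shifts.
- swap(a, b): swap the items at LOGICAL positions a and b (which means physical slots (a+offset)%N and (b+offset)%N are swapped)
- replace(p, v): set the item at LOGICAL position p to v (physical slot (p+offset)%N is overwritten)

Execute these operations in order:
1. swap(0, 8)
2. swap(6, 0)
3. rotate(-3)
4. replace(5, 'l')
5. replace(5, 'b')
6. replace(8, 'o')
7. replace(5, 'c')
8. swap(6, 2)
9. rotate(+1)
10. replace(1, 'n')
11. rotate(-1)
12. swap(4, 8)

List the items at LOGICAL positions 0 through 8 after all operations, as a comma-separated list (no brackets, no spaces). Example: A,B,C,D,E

After op 1 (swap(0, 8)): offset=0, physical=[I,B,C,D,E,F,G,H,A], logical=[I,B,C,D,E,F,G,H,A]
After op 2 (swap(6, 0)): offset=0, physical=[G,B,C,D,E,F,I,H,A], logical=[G,B,C,D,E,F,I,H,A]
After op 3 (rotate(-3)): offset=6, physical=[G,B,C,D,E,F,I,H,A], logical=[I,H,A,G,B,C,D,E,F]
After op 4 (replace(5, 'l')): offset=6, physical=[G,B,l,D,E,F,I,H,A], logical=[I,H,A,G,B,l,D,E,F]
After op 5 (replace(5, 'b')): offset=6, physical=[G,B,b,D,E,F,I,H,A], logical=[I,H,A,G,B,b,D,E,F]
After op 6 (replace(8, 'o')): offset=6, physical=[G,B,b,D,E,o,I,H,A], logical=[I,H,A,G,B,b,D,E,o]
After op 7 (replace(5, 'c')): offset=6, physical=[G,B,c,D,E,o,I,H,A], logical=[I,H,A,G,B,c,D,E,o]
After op 8 (swap(6, 2)): offset=6, physical=[G,B,c,A,E,o,I,H,D], logical=[I,H,D,G,B,c,A,E,o]
After op 9 (rotate(+1)): offset=7, physical=[G,B,c,A,E,o,I,H,D], logical=[H,D,G,B,c,A,E,o,I]
After op 10 (replace(1, 'n')): offset=7, physical=[G,B,c,A,E,o,I,H,n], logical=[H,n,G,B,c,A,E,o,I]
After op 11 (rotate(-1)): offset=6, physical=[G,B,c,A,E,o,I,H,n], logical=[I,H,n,G,B,c,A,E,o]
After op 12 (swap(4, 8)): offset=6, physical=[G,o,c,A,E,B,I,H,n], logical=[I,H,n,G,o,c,A,E,B]

Answer: I,H,n,G,o,c,A,E,B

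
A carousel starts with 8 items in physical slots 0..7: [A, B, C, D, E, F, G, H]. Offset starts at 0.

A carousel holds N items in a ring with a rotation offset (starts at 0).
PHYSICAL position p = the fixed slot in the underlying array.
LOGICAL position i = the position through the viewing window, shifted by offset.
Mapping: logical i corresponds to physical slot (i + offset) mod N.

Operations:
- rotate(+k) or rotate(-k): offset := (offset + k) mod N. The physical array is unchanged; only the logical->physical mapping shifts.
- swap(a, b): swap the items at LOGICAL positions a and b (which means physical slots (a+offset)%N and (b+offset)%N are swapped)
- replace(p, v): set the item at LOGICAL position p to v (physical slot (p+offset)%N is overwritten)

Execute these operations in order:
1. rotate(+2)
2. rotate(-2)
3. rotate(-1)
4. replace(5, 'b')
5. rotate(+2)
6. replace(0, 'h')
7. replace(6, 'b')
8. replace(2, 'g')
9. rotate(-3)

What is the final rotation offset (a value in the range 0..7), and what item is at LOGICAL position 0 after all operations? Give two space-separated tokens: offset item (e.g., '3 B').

After op 1 (rotate(+2)): offset=2, physical=[A,B,C,D,E,F,G,H], logical=[C,D,E,F,G,H,A,B]
After op 2 (rotate(-2)): offset=0, physical=[A,B,C,D,E,F,G,H], logical=[A,B,C,D,E,F,G,H]
After op 3 (rotate(-1)): offset=7, physical=[A,B,C,D,E,F,G,H], logical=[H,A,B,C,D,E,F,G]
After op 4 (replace(5, 'b')): offset=7, physical=[A,B,C,D,b,F,G,H], logical=[H,A,B,C,D,b,F,G]
After op 5 (rotate(+2)): offset=1, physical=[A,B,C,D,b,F,G,H], logical=[B,C,D,b,F,G,H,A]
After op 6 (replace(0, 'h')): offset=1, physical=[A,h,C,D,b,F,G,H], logical=[h,C,D,b,F,G,H,A]
After op 7 (replace(6, 'b')): offset=1, physical=[A,h,C,D,b,F,G,b], logical=[h,C,D,b,F,G,b,A]
After op 8 (replace(2, 'g')): offset=1, physical=[A,h,C,g,b,F,G,b], logical=[h,C,g,b,F,G,b,A]
After op 9 (rotate(-3)): offset=6, physical=[A,h,C,g,b,F,G,b], logical=[G,b,A,h,C,g,b,F]

Answer: 6 G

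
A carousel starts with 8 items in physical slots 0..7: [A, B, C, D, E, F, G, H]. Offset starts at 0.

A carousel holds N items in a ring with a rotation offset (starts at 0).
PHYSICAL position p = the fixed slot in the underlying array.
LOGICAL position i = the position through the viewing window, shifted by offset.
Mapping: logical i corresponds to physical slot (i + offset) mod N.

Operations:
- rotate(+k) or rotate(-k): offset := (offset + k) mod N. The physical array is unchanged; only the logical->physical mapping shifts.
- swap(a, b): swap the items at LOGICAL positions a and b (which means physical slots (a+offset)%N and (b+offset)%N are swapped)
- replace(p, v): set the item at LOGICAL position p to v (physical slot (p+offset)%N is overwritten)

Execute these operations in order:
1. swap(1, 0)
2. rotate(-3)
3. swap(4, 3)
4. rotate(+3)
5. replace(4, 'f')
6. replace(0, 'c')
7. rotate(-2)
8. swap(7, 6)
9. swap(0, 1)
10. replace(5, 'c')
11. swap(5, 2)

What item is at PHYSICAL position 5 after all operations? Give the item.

After op 1 (swap(1, 0)): offset=0, physical=[B,A,C,D,E,F,G,H], logical=[B,A,C,D,E,F,G,H]
After op 2 (rotate(-3)): offset=5, physical=[B,A,C,D,E,F,G,H], logical=[F,G,H,B,A,C,D,E]
After op 3 (swap(4, 3)): offset=5, physical=[A,B,C,D,E,F,G,H], logical=[F,G,H,A,B,C,D,E]
After op 4 (rotate(+3)): offset=0, physical=[A,B,C,D,E,F,G,H], logical=[A,B,C,D,E,F,G,H]
After op 5 (replace(4, 'f')): offset=0, physical=[A,B,C,D,f,F,G,H], logical=[A,B,C,D,f,F,G,H]
After op 6 (replace(0, 'c')): offset=0, physical=[c,B,C,D,f,F,G,H], logical=[c,B,C,D,f,F,G,H]
After op 7 (rotate(-2)): offset=6, physical=[c,B,C,D,f,F,G,H], logical=[G,H,c,B,C,D,f,F]
After op 8 (swap(7, 6)): offset=6, physical=[c,B,C,D,F,f,G,H], logical=[G,H,c,B,C,D,F,f]
After op 9 (swap(0, 1)): offset=6, physical=[c,B,C,D,F,f,H,G], logical=[H,G,c,B,C,D,F,f]
After op 10 (replace(5, 'c')): offset=6, physical=[c,B,C,c,F,f,H,G], logical=[H,G,c,B,C,c,F,f]
After op 11 (swap(5, 2)): offset=6, physical=[c,B,C,c,F,f,H,G], logical=[H,G,c,B,C,c,F,f]

Answer: f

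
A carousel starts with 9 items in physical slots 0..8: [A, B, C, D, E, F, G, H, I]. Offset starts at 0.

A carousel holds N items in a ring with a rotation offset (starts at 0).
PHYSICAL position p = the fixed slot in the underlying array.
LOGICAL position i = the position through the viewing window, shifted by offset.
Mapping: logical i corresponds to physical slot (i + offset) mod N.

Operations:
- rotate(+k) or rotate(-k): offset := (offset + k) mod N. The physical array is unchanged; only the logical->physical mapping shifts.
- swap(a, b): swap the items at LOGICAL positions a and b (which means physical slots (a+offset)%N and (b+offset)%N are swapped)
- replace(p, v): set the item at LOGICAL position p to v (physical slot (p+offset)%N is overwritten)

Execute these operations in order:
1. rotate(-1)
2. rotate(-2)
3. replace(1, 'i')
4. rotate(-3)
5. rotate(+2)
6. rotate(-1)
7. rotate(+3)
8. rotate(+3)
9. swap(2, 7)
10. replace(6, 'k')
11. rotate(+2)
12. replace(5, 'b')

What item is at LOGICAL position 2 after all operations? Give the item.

Answer: F

Derivation:
After op 1 (rotate(-1)): offset=8, physical=[A,B,C,D,E,F,G,H,I], logical=[I,A,B,C,D,E,F,G,H]
After op 2 (rotate(-2)): offset=6, physical=[A,B,C,D,E,F,G,H,I], logical=[G,H,I,A,B,C,D,E,F]
After op 3 (replace(1, 'i')): offset=6, physical=[A,B,C,D,E,F,G,i,I], logical=[G,i,I,A,B,C,D,E,F]
After op 4 (rotate(-3)): offset=3, physical=[A,B,C,D,E,F,G,i,I], logical=[D,E,F,G,i,I,A,B,C]
After op 5 (rotate(+2)): offset=5, physical=[A,B,C,D,E,F,G,i,I], logical=[F,G,i,I,A,B,C,D,E]
After op 6 (rotate(-1)): offset=4, physical=[A,B,C,D,E,F,G,i,I], logical=[E,F,G,i,I,A,B,C,D]
After op 7 (rotate(+3)): offset=7, physical=[A,B,C,D,E,F,G,i,I], logical=[i,I,A,B,C,D,E,F,G]
After op 8 (rotate(+3)): offset=1, physical=[A,B,C,D,E,F,G,i,I], logical=[B,C,D,E,F,G,i,I,A]
After op 9 (swap(2, 7)): offset=1, physical=[A,B,C,I,E,F,G,i,D], logical=[B,C,I,E,F,G,i,D,A]
After op 10 (replace(6, 'k')): offset=1, physical=[A,B,C,I,E,F,G,k,D], logical=[B,C,I,E,F,G,k,D,A]
After op 11 (rotate(+2)): offset=3, physical=[A,B,C,I,E,F,G,k,D], logical=[I,E,F,G,k,D,A,B,C]
After op 12 (replace(5, 'b')): offset=3, physical=[A,B,C,I,E,F,G,k,b], logical=[I,E,F,G,k,b,A,B,C]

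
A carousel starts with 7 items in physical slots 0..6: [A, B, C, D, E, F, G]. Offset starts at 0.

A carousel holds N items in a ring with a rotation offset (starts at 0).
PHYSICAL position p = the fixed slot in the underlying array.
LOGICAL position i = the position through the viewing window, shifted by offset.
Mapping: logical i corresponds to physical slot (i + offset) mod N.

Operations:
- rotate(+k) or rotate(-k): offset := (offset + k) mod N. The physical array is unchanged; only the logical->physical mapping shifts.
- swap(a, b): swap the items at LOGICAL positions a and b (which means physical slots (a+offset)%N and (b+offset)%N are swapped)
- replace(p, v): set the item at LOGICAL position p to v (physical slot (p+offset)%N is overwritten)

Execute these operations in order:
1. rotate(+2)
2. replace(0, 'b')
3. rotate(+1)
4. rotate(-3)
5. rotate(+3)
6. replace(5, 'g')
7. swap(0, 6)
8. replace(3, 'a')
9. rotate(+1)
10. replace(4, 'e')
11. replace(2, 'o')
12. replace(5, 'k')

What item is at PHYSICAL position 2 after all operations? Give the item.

After op 1 (rotate(+2)): offset=2, physical=[A,B,C,D,E,F,G], logical=[C,D,E,F,G,A,B]
After op 2 (replace(0, 'b')): offset=2, physical=[A,B,b,D,E,F,G], logical=[b,D,E,F,G,A,B]
After op 3 (rotate(+1)): offset=3, physical=[A,B,b,D,E,F,G], logical=[D,E,F,G,A,B,b]
After op 4 (rotate(-3)): offset=0, physical=[A,B,b,D,E,F,G], logical=[A,B,b,D,E,F,G]
After op 5 (rotate(+3)): offset=3, physical=[A,B,b,D,E,F,G], logical=[D,E,F,G,A,B,b]
After op 6 (replace(5, 'g')): offset=3, physical=[A,g,b,D,E,F,G], logical=[D,E,F,G,A,g,b]
After op 7 (swap(0, 6)): offset=3, physical=[A,g,D,b,E,F,G], logical=[b,E,F,G,A,g,D]
After op 8 (replace(3, 'a')): offset=3, physical=[A,g,D,b,E,F,a], logical=[b,E,F,a,A,g,D]
After op 9 (rotate(+1)): offset=4, physical=[A,g,D,b,E,F,a], logical=[E,F,a,A,g,D,b]
After op 10 (replace(4, 'e')): offset=4, physical=[A,e,D,b,E,F,a], logical=[E,F,a,A,e,D,b]
After op 11 (replace(2, 'o')): offset=4, physical=[A,e,D,b,E,F,o], logical=[E,F,o,A,e,D,b]
After op 12 (replace(5, 'k')): offset=4, physical=[A,e,k,b,E,F,o], logical=[E,F,o,A,e,k,b]

Answer: k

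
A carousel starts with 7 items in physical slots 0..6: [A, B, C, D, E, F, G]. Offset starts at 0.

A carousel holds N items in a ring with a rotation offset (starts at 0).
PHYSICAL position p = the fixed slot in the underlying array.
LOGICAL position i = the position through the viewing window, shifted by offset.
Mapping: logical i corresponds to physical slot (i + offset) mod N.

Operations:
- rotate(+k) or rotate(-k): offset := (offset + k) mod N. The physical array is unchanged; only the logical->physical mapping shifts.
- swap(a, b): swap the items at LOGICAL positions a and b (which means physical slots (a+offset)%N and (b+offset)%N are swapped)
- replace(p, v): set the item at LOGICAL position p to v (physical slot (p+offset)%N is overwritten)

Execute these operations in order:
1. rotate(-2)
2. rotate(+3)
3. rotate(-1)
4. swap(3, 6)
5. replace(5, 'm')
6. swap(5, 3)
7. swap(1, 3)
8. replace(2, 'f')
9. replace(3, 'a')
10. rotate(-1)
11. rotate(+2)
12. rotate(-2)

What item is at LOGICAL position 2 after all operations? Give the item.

Answer: m

Derivation:
After op 1 (rotate(-2)): offset=5, physical=[A,B,C,D,E,F,G], logical=[F,G,A,B,C,D,E]
After op 2 (rotate(+3)): offset=1, physical=[A,B,C,D,E,F,G], logical=[B,C,D,E,F,G,A]
After op 3 (rotate(-1)): offset=0, physical=[A,B,C,D,E,F,G], logical=[A,B,C,D,E,F,G]
After op 4 (swap(3, 6)): offset=0, physical=[A,B,C,G,E,F,D], logical=[A,B,C,G,E,F,D]
After op 5 (replace(5, 'm')): offset=0, physical=[A,B,C,G,E,m,D], logical=[A,B,C,G,E,m,D]
After op 6 (swap(5, 3)): offset=0, physical=[A,B,C,m,E,G,D], logical=[A,B,C,m,E,G,D]
After op 7 (swap(1, 3)): offset=0, physical=[A,m,C,B,E,G,D], logical=[A,m,C,B,E,G,D]
After op 8 (replace(2, 'f')): offset=0, physical=[A,m,f,B,E,G,D], logical=[A,m,f,B,E,G,D]
After op 9 (replace(3, 'a')): offset=0, physical=[A,m,f,a,E,G,D], logical=[A,m,f,a,E,G,D]
After op 10 (rotate(-1)): offset=6, physical=[A,m,f,a,E,G,D], logical=[D,A,m,f,a,E,G]
After op 11 (rotate(+2)): offset=1, physical=[A,m,f,a,E,G,D], logical=[m,f,a,E,G,D,A]
After op 12 (rotate(-2)): offset=6, physical=[A,m,f,a,E,G,D], logical=[D,A,m,f,a,E,G]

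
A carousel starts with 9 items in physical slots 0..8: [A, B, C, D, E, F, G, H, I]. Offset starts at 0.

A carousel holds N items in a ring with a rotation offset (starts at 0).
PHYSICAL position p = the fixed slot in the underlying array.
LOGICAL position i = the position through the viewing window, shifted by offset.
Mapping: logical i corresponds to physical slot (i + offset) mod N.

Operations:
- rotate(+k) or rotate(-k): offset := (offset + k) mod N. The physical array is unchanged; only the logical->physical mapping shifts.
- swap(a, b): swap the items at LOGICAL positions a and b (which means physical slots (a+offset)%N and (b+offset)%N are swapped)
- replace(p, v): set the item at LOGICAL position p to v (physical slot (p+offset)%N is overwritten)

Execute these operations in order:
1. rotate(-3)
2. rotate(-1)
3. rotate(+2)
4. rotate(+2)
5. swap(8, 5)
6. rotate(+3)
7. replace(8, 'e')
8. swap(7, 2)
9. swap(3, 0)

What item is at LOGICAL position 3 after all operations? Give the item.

After op 1 (rotate(-3)): offset=6, physical=[A,B,C,D,E,F,G,H,I], logical=[G,H,I,A,B,C,D,E,F]
After op 2 (rotate(-1)): offset=5, physical=[A,B,C,D,E,F,G,H,I], logical=[F,G,H,I,A,B,C,D,E]
After op 3 (rotate(+2)): offset=7, physical=[A,B,C,D,E,F,G,H,I], logical=[H,I,A,B,C,D,E,F,G]
After op 4 (rotate(+2)): offset=0, physical=[A,B,C,D,E,F,G,H,I], logical=[A,B,C,D,E,F,G,H,I]
After op 5 (swap(8, 5)): offset=0, physical=[A,B,C,D,E,I,G,H,F], logical=[A,B,C,D,E,I,G,H,F]
After op 6 (rotate(+3)): offset=3, physical=[A,B,C,D,E,I,G,H,F], logical=[D,E,I,G,H,F,A,B,C]
After op 7 (replace(8, 'e')): offset=3, physical=[A,B,e,D,E,I,G,H,F], logical=[D,E,I,G,H,F,A,B,e]
After op 8 (swap(7, 2)): offset=3, physical=[A,I,e,D,E,B,G,H,F], logical=[D,E,B,G,H,F,A,I,e]
After op 9 (swap(3, 0)): offset=3, physical=[A,I,e,G,E,B,D,H,F], logical=[G,E,B,D,H,F,A,I,e]

Answer: D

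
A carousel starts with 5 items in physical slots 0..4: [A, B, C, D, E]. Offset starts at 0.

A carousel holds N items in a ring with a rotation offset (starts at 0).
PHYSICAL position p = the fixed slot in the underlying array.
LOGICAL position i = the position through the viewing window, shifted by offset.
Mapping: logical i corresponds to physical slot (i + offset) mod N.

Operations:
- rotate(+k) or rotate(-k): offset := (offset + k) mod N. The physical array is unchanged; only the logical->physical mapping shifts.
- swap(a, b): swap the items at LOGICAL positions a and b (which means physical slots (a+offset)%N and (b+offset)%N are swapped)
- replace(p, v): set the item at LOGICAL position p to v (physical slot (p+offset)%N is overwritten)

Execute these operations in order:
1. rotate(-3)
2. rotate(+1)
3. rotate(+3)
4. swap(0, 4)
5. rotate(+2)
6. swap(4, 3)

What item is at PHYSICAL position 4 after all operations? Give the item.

Answer: E

Derivation:
After op 1 (rotate(-3)): offset=2, physical=[A,B,C,D,E], logical=[C,D,E,A,B]
After op 2 (rotate(+1)): offset=3, physical=[A,B,C,D,E], logical=[D,E,A,B,C]
After op 3 (rotate(+3)): offset=1, physical=[A,B,C,D,E], logical=[B,C,D,E,A]
After op 4 (swap(0, 4)): offset=1, physical=[B,A,C,D,E], logical=[A,C,D,E,B]
After op 5 (rotate(+2)): offset=3, physical=[B,A,C,D,E], logical=[D,E,B,A,C]
After op 6 (swap(4, 3)): offset=3, physical=[B,C,A,D,E], logical=[D,E,B,C,A]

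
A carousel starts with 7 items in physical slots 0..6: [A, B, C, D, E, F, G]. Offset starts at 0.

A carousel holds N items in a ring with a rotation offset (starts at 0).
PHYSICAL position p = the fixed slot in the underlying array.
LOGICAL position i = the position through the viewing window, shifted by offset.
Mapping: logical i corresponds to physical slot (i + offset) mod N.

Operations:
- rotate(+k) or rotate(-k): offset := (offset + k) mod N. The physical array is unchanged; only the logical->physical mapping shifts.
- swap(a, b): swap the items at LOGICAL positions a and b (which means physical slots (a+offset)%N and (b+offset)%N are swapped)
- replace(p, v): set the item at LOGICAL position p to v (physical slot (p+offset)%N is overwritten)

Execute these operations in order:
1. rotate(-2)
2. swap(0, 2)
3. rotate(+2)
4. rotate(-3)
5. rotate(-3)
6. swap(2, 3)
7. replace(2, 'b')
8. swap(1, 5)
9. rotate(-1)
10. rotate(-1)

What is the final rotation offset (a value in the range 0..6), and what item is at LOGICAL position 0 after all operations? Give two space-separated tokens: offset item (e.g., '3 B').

Answer: 6 C

Derivation:
After op 1 (rotate(-2)): offset=5, physical=[A,B,C,D,E,F,G], logical=[F,G,A,B,C,D,E]
After op 2 (swap(0, 2)): offset=5, physical=[F,B,C,D,E,A,G], logical=[A,G,F,B,C,D,E]
After op 3 (rotate(+2)): offset=0, physical=[F,B,C,D,E,A,G], logical=[F,B,C,D,E,A,G]
After op 4 (rotate(-3)): offset=4, physical=[F,B,C,D,E,A,G], logical=[E,A,G,F,B,C,D]
After op 5 (rotate(-3)): offset=1, physical=[F,B,C,D,E,A,G], logical=[B,C,D,E,A,G,F]
After op 6 (swap(2, 3)): offset=1, physical=[F,B,C,E,D,A,G], logical=[B,C,E,D,A,G,F]
After op 7 (replace(2, 'b')): offset=1, physical=[F,B,C,b,D,A,G], logical=[B,C,b,D,A,G,F]
After op 8 (swap(1, 5)): offset=1, physical=[F,B,G,b,D,A,C], logical=[B,G,b,D,A,C,F]
After op 9 (rotate(-1)): offset=0, physical=[F,B,G,b,D,A,C], logical=[F,B,G,b,D,A,C]
After op 10 (rotate(-1)): offset=6, physical=[F,B,G,b,D,A,C], logical=[C,F,B,G,b,D,A]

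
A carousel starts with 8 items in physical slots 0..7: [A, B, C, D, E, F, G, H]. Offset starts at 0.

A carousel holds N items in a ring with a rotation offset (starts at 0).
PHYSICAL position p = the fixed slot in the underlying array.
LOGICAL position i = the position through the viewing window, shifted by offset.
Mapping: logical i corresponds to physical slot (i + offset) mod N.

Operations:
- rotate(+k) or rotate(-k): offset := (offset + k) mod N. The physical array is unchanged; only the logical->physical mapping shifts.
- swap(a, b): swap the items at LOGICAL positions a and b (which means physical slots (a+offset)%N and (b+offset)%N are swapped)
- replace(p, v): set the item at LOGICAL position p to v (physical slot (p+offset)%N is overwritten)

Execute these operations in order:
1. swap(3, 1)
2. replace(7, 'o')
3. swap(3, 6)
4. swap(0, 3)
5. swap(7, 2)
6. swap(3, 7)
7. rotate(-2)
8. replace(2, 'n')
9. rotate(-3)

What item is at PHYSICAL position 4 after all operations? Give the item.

Answer: E

Derivation:
After op 1 (swap(3, 1)): offset=0, physical=[A,D,C,B,E,F,G,H], logical=[A,D,C,B,E,F,G,H]
After op 2 (replace(7, 'o')): offset=0, physical=[A,D,C,B,E,F,G,o], logical=[A,D,C,B,E,F,G,o]
After op 3 (swap(3, 6)): offset=0, physical=[A,D,C,G,E,F,B,o], logical=[A,D,C,G,E,F,B,o]
After op 4 (swap(0, 3)): offset=0, physical=[G,D,C,A,E,F,B,o], logical=[G,D,C,A,E,F,B,o]
After op 5 (swap(7, 2)): offset=0, physical=[G,D,o,A,E,F,B,C], logical=[G,D,o,A,E,F,B,C]
After op 6 (swap(3, 7)): offset=0, physical=[G,D,o,C,E,F,B,A], logical=[G,D,o,C,E,F,B,A]
After op 7 (rotate(-2)): offset=6, physical=[G,D,o,C,E,F,B,A], logical=[B,A,G,D,o,C,E,F]
After op 8 (replace(2, 'n')): offset=6, physical=[n,D,o,C,E,F,B,A], logical=[B,A,n,D,o,C,E,F]
After op 9 (rotate(-3)): offset=3, physical=[n,D,o,C,E,F,B,A], logical=[C,E,F,B,A,n,D,o]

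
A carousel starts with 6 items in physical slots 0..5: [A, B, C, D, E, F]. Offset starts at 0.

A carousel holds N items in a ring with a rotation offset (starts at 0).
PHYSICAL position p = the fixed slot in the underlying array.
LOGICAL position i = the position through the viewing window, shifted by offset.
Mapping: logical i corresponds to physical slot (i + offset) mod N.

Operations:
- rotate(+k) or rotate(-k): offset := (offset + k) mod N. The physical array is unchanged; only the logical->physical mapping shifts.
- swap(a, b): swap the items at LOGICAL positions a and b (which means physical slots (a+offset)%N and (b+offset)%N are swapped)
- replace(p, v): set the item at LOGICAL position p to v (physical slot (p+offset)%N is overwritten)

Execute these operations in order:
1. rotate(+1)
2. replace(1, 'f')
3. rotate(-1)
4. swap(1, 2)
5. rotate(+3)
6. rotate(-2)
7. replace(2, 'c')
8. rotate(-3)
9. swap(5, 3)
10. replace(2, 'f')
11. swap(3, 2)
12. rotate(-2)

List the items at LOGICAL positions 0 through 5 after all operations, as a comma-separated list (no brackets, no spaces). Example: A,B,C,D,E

Answer: B,f,E,F,c,f

Derivation:
After op 1 (rotate(+1)): offset=1, physical=[A,B,C,D,E,F], logical=[B,C,D,E,F,A]
After op 2 (replace(1, 'f')): offset=1, physical=[A,B,f,D,E,F], logical=[B,f,D,E,F,A]
After op 3 (rotate(-1)): offset=0, physical=[A,B,f,D,E,F], logical=[A,B,f,D,E,F]
After op 4 (swap(1, 2)): offset=0, physical=[A,f,B,D,E,F], logical=[A,f,B,D,E,F]
After op 5 (rotate(+3)): offset=3, physical=[A,f,B,D,E,F], logical=[D,E,F,A,f,B]
After op 6 (rotate(-2)): offset=1, physical=[A,f,B,D,E,F], logical=[f,B,D,E,F,A]
After op 7 (replace(2, 'c')): offset=1, physical=[A,f,B,c,E,F], logical=[f,B,c,E,F,A]
After op 8 (rotate(-3)): offset=4, physical=[A,f,B,c,E,F], logical=[E,F,A,f,B,c]
After op 9 (swap(5, 3)): offset=4, physical=[A,c,B,f,E,F], logical=[E,F,A,c,B,f]
After op 10 (replace(2, 'f')): offset=4, physical=[f,c,B,f,E,F], logical=[E,F,f,c,B,f]
After op 11 (swap(3, 2)): offset=4, physical=[c,f,B,f,E,F], logical=[E,F,c,f,B,f]
After op 12 (rotate(-2)): offset=2, physical=[c,f,B,f,E,F], logical=[B,f,E,F,c,f]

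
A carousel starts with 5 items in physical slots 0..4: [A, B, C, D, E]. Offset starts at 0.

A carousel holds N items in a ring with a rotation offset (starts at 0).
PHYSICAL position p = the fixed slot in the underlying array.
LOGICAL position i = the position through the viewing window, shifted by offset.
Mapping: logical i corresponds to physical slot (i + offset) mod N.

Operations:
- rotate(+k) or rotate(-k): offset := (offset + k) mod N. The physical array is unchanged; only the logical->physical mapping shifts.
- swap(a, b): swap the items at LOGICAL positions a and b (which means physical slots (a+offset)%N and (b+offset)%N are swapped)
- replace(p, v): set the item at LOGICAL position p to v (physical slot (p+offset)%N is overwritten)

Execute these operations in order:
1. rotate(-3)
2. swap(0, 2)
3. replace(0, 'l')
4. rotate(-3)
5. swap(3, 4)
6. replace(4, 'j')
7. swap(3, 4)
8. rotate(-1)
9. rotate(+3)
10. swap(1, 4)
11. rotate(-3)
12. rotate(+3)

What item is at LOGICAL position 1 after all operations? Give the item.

After op 1 (rotate(-3)): offset=2, physical=[A,B,C,D,E], logical=[C,D,E,A,B]
After op 2 (swap(0, 2)): offset=2, physical=[A,B,E,D,C], logical=[E,D,C,A,B]
After op 3 (replace(0, 'l')): offset=2, physical=[A,B,l,D,C], logical=[l,D,C,A,B]
After op 4 (rotate(-3)): offset=4, physical=[A,B,l,D,C], logical=[C,A,B,l,D]
After op 5 (swap(3, 4)): offset=4, physical=[A,B,D,l,C], logical=[C,A,B,D,l]
After op 6 (replace(4, 'j')): offset=4, physical=[A,B,D,j,C], logical=[C,A,B,D,j]
After op 7 (swap(3, 4)): offset=4, physical=[A,B,j,D,C], logical=[C,A,B,j,D]
After op 8 (rotate(-1)): offset=3, physical=[A,B,j,D,C], logical=[D,C,A,B,j]
After op 9 (rotate(+3)): offset=1, physical=[A,B,j,D,C], logical=[B,j,D,C,A]
After op 10 (swap(1, 4)): offset=1, physical=[j,B,A,D,C], logical=[B,A,D,C,j]
After op 11 (rotate(-3)): offset=3, physical=[j,B,A,D,C], logical=[D,C,j,B,A]
After op 12 (rotate(+3)): offset=1, physical=[j,B,A,D,C], logical=[B,A,D,C,j]

Answer: A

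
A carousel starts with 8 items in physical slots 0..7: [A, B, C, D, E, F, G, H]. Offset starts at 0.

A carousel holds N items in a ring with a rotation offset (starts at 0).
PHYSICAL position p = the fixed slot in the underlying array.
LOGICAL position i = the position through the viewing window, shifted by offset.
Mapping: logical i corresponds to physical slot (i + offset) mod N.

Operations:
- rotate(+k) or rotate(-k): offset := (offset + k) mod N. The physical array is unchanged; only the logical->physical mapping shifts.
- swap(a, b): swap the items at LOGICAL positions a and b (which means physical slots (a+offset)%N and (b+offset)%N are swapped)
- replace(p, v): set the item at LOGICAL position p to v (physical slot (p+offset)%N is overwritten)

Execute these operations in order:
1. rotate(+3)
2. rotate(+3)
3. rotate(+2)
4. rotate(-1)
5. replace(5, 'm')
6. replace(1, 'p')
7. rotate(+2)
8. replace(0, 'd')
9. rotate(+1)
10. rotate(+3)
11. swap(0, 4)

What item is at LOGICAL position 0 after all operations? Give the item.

After op 1 (rotate(+3)): offset=3, physical=[A,B,C,D,E,F,G,H], logical=[D,E,F,G,H,A,B,C]
After op 2 (rotate(+3)): offset=6, physical=[A,B,C,D,E,F,G,H], logical=[G,H,A,B,C,D,E,F]
After op 3 (rotate(+2)): offset=0, physical=[A,B,C,D,E,F,G,H], logical=[A,B,C,D,E,F,G,H]
After op 4 (rotate(-1)): offset=7, physical=[A,B,C,D,E,F,G,H], logical=[H,A,B,C,D,E,F,G]
After op 5 (replace(5, 'm')): offset=7, physical=[A,B,C,D,m,F,G,H], logical=[H,A,B,C,D,m,F,G]
After op 6 (replace(1, 'p')): offset=7, physical=[p,B,C,D,m,F,G,H], logical=[H,p,B,C,D,m,F,G]
After op 7 (rotate(+2)): offset=1, physical=[p,B,C,D,m,F,G,H], logical=[B,C,D,m,F,G,H,p]
After op 8 (replace(0, 'd')): offset=1, physical=[p,d,C,D,m,F,G,H], logical=[d,C,D,m,F,G,H,p]
After op 9 (rotate(+1)): offset=2, physical=[p,d,C,D,m,F,G,H], logical=[C,D,m,F,G,H,p,d]
After op 10 (rotate(+3)): offset=5, physical=[p,d,C,D,m,F,G,H], logical=[F,G,H,p,d,C,D,m]
After op 11 (swap(0, 4)): offset=5, physical=[p,F,C,D,m,d,G,H], logical=[d,G,H,p,F,C,D,m]

Answer: d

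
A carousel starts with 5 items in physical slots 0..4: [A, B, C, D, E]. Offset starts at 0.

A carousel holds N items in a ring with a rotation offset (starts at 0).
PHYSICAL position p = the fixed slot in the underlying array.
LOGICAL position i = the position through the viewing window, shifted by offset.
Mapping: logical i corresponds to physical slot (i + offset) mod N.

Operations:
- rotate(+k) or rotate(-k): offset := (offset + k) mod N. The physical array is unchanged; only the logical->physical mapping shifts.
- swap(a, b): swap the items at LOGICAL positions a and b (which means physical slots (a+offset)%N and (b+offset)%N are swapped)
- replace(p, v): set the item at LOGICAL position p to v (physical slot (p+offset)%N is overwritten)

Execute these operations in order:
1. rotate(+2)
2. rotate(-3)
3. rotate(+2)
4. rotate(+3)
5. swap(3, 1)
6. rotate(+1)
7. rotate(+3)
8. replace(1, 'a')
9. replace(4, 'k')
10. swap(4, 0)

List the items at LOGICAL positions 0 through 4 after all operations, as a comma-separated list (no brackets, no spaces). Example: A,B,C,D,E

After op 1 (rotate(+2)): offset=2, physical=[A,B,C,D,E], logical=[C,D,E,A,B]
After op 2 (rotate(-3)): offset=4, physical=[A,B,C,D,E], logical=[E,A,B,C,D]
After op 3 (rotate(+2)): offset=1, physical=[A,B,C,D,E], logical=[B,C,D,E,A]
After op 4 (rotate(+3)): offset=4, physical=[A,B,C,D,E], logical=[E,A,B,C,D]
After op 5 (swap(3, 1)): offset=4, physical=[C,B,A,D,E], logical=[E,C,B,A,D]
After op 6 (rotate(+1)): offset=0, physical=[C,B,A,D,E], logical=[C,B,A,D,E]
After op 7 (rotate(+3)): offset=3, physical=[C,B,A,D,E], logical=[D,E,C,B,A]
After op 8 (replace(1, 'a')): offset=3, physical=[C,B,A,D,a], logical=[D,a,C,B,A]
After op 9 (replace(4, 'k')): offset=3, physical=[C,B,k,D,a], logical=[D,a,C,B,k]
After op 10 (swap(4, 0)): offset=3, physical=[C,B,D,k,a], logical=[k,a,C,B,D]

Answer: k,a,C,B,D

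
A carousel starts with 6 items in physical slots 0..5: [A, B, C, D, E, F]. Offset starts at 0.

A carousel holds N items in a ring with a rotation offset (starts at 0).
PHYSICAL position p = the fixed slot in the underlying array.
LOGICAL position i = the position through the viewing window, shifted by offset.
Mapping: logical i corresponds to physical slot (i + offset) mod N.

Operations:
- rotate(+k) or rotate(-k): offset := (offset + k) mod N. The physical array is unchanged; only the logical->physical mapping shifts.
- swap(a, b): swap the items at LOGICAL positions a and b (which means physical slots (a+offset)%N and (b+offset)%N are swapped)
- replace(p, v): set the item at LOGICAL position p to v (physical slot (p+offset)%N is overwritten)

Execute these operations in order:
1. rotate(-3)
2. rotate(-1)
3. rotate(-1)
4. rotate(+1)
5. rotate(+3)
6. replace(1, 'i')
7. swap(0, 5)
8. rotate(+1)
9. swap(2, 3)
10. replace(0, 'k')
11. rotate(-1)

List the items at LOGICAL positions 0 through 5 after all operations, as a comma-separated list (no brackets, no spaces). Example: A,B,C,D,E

Answer: E,k,B,D,C,F

Derivation:
After op 1 (rotate(-3)): offset=3, physical=[A,B,C,D,E,F], logical=[D,E,F,A,B,C]
After op 2 (rotate(-1)): offset=2, physical=[A,B,C,D,E,F], logical=[C,D,E,F,A,B]
After op 3 (rotate(-1)): offset=1, physical=[A,B,C,D,E,F], logical=[B,C,D,E,F,A]
After op 4 (rotate(+1)): offset=2, physical=[A,B,C,D,E,F], logical=[C,D,E,F,A,B]
After op 5 (rotate(+3)): offset=5, physical=[A,B,C,D,E,F], logical=[F,A,B,C,D,E]
After op 6 (replace(1, 'i')): offset=5, physical=[i,B,C,D,E,F], logical=[F,i,B,C,D,E]
After op 7 (swap(0, 5)): offset=5, physical=[i,B,C,D,F,E], logical=[E,i,B,C,D,F]
After op 8 (rotate(+1)): offset=0, physical=[i,B,C,D,F,E], logical=[i,B,C,D,F,E]
After op 9 (swap(2, 3)): offset=0, physical=[i,B,D,C,F,E], logical=[i,B,D,C,F,E]
After op 10 (replace(0, 'k')): offset=0, physical=[k,B,D,C,F,E], logical=[k,B,D,C,F,E]
After op 11 (rotate(-1)): offset=5, physical=[k,B,D,C,F,E], logical=[E,k,B,D,C,F]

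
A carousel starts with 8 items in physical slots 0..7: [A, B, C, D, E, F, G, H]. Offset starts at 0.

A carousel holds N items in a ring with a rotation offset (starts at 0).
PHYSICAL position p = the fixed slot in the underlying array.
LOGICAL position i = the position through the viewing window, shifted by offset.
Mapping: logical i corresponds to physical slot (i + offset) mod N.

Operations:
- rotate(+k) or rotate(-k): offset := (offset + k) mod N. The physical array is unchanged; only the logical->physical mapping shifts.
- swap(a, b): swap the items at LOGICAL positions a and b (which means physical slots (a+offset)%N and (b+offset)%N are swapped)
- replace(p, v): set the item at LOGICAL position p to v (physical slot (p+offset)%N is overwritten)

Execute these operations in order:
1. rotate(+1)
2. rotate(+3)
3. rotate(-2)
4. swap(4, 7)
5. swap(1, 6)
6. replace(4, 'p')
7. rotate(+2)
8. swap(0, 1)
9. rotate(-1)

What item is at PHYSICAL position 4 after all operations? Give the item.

After op 1 (rotate(+1)): offset=1, physical=[A,B,C,D,E,F,G,H], logical=[B,C,D,E,F,G,H,A]
After op 2 (rotate(+3)): offset=4, physical=[A,B,C,D,E,F,G,H], logical=[E,F,G,H,A,B,C,D]
After op 3 (rotate(-2)): offset=2, physical=[A,B,C,D,E,F,G,H], logical=[C,D,E,F,G,H,A,B]
After op 4 (swap(4, 7)): offset=2, physical=[A,G,C,D,E,F,B,H], logical=[C,D,E,F,B,H,A,G]
After op 5 (swap(1, 6)): offset=2, physical=[D,G,C,A,E,F,B,H], logical=[C,A,E,F,B,H,D,G]
After op 6 (replace(4, 'p')): offset=2, physical=[D,G,C,A,E,F,p,H], logical=[C,A,E,F,p,H,D,G]
After op 7 (rotate(+2)): offset=4, physical=[D,G,C,A,E,F,p,H], logical=[E,F,p,H,D,G,C,A]
After op 8 (swap(0, 1)): offset=4, physical=[D,G,C,A,F,E,p,H], logical=[F,E,p,H,D,G,C,A]
After op 9 (rotate(-1)): offset=3, physical=[D,G,C,A,F,E,p,H], logical=[A,F,E,p,H,D,G,C]

Answer: F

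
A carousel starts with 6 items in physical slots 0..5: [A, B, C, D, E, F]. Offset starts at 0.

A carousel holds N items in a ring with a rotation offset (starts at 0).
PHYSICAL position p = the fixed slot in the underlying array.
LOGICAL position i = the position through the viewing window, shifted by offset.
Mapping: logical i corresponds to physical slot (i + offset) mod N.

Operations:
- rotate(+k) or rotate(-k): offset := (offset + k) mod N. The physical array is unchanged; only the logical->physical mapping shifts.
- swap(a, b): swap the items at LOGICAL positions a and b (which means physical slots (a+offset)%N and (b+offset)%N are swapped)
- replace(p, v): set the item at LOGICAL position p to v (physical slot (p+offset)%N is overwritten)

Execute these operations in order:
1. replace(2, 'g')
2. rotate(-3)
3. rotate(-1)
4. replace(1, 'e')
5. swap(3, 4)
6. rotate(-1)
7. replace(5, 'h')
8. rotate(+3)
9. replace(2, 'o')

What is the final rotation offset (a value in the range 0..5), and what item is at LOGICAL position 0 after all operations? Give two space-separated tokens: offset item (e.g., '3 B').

After op 1 (replace(2, 'g')): offset=0, physical=[A,B,g,D,E,F], logical=[A,B,g,D,E,F]
After op 2 (rotate(-3)): offset=3, physical=[A,B,g,D,E,F], logical=[D,E,F,A,B,g]
After op 3 (rotate(-1)): offset=2, physical=[A,B,g,D,E,F], logical=[g,D,E,F,A,B]
After op 4 (replace(1, 'e')): offset=2, physical=[A,B,g,e,E,F], logical=[g,e,E,F,A,B]
After op 5 (swap(3, 4)): offset=2, physical=[F,B,g,e,E,A], logical=[g,e,E,A,F,B]
After op 6 (rotate(-1)): offset=1, physical=[F,B,g,e,E,A], logical=[B,g,e,E,A,F]
After op 7 (replace(5, 'h')): offset=1, physical=[h,B,g,e,E,A], logical=[B,g,e,E,A,h]
After op 8 (rotate(+3)): offset=4, physical=[h,B,g,e,E,A], logical=[E,A,h,B,g,e]
After op 9 (replace(2, 'o')): offset=4, physical=[o,B,g,e,E,A], logical=[E,A,o,B,g,e]

Answer: 4 E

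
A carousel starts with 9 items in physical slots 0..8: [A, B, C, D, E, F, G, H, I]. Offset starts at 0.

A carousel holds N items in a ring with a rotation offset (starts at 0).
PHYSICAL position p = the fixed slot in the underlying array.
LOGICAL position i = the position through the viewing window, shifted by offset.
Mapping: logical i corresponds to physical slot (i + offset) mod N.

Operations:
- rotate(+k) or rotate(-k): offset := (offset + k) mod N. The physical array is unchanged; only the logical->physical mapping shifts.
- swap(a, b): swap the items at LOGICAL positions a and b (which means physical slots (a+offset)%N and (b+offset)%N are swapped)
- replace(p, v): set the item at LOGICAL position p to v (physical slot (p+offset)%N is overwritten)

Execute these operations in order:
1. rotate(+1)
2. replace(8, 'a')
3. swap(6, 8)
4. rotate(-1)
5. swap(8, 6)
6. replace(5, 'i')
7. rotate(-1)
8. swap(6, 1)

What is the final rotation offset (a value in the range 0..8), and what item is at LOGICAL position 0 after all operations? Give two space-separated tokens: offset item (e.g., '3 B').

After op 1 (rotate(+1)): offset=1, physical=[A,B,C,D,E,F,G,H,I], logical=[B,C,D,E,F,G,H,I,A]
After op 2 (replace(8, 'a')): offset=1, physical=[a,B,C,D,E,F,G,H,I], logical=[B,C,D,E,F,G,H,I,a]
After op 3 (swap(6, 8)): offset=1, physical=[H,B,C,D,E,F,G,a,I], logical=[B,C,D,E,F,G,a,I,H]
After op 4 (rotate(-1)): offset=0, physical=[H,B,C,D,E,F,G,a,I], logical=[H,B,C,D,E,F,G,a,I]
After op 5 (swap(8, 6)): offset=0, physical=[H,B,C,D,E,F,I,a,G], logical=[H,B,C,D,E,F,I,a,G]
After op 6 (replace(5, 'i')): offset=0, physical=[H,B,C,D,E,i,I,a,G], logical=[H,B,C,D,E,i,I,a,G]
After op 7 (rotate(-1)): offset=8, physical=[H,B,C,D,E,i,I,a,G], logical=[G,H,B,C,D,E,i,I,a]
After op 8 (swap(6, 1)): offset=8, physical=[i,B,C,D,E,H,I,a,G], logical=[G,i,B,C,D,E,H,I,a]

Answer: 8 G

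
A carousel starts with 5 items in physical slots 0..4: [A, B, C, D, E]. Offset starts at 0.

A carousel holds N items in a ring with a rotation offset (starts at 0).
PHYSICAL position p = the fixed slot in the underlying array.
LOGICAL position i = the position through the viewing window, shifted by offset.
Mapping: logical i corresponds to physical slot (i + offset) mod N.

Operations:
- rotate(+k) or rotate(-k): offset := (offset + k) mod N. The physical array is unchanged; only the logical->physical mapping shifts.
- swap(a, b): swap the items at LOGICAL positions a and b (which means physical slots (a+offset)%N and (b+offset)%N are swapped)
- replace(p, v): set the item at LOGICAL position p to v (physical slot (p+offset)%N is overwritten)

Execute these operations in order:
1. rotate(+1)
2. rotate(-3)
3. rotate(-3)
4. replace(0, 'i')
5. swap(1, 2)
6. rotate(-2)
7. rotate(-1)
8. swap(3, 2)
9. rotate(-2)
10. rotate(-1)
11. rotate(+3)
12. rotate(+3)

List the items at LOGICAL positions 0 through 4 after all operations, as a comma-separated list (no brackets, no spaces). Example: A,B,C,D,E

Answer: E,C,B,D,i

Derivation:
After op 1 (rotate(+1)): offset=1, physical=[A,B,C,D,E], logical=[B,C,D,E,A]
After op 2 (rotate(-3)): offset=3, physical=[A,B,C,D,E], logical=[D,E,A,B,C]
After op 3 (rotate(-3)): offset=0, physical=[A,B,C,D,E], logical=[A,B,C,D,E]
After op 4 (replace(0, 'i')): offset=0, physical=[i,B,C,D,E], logical=[i,B,C,D,E]
After op 5 (swap(1, 2)): offset=0, physical=[i,C,B,D,E], logical=[i,C,B,D,E]
After op 6 (rotate(-2)): offset=3, physical=[i,C,B,D,E], logical=[D,E,i,C,B]
After op 7 (rotate(-1)): offset=2, physical=[i,C,B,D,E], logical=[B,D,E,i,C]
After op 8 (swap(3, 2)): offset=2, physical=[E,C,B,D,i], logical=[B,D,i,E,C]
After op 9 (rotate(-2)): offset=0, physical=[E,C,B,D,i], logical=[E,C,B,D,i]
After op 10 (rotate(-1)): offset=4, physical=[E,C,B,D,i], logical=[i,E,C,B,D]
After op 11 (rotate(+3)): offset=2, physical=[E,C,B,D,i], logical=[B,D,i,E,C]
After op 12 (rotate(+3)): offset=0, physical=[E,C,B,D,i], logical=[E,C,B,D,i]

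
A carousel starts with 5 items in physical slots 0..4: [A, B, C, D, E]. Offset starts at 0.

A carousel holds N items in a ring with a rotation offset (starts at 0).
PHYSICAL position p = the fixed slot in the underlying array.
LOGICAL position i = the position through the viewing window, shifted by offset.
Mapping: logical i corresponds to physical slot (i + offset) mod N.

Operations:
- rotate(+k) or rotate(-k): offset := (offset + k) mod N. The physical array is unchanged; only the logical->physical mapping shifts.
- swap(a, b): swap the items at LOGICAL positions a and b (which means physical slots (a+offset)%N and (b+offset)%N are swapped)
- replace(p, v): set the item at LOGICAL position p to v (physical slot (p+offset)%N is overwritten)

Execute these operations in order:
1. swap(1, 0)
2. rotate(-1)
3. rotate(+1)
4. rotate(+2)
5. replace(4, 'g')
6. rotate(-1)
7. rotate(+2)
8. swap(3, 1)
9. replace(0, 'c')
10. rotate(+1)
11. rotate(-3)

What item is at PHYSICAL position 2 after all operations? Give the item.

Answer: C

Derivation:
After op 1 (swap(1, 0)): offset=0, physical=[B,A,C,D,E], logical=[B,A,C,D,E]
After op 2 (rotate(-1)): offset=4, physical=[B,A,C,D,E], logical=[E,B,A,C,D]
After op 3 (rotate(+1)): offset=0, physical=[B,A,C,D,E], logical=[B,A,C,D,E]
After op 4 (rotate(+2)): offset=2, physical=[B,A,C,D,E], logical=[C,D,E,B,A]
After op 5 (replace(4, 'g')): offset=2, physical=[B,g,C,D,E], logical=[C,D,E,B,g]
After op 6 (rotate(-1)): offset=1, physical=[B,g,C,D,E], logical=[g,C,D,E,B]
After op 7 (rotate(+2)): offset=3, physical=[B,g,C,D,E], logical=[D,E,B,g,C]
After op 8 (swap(3, 1)): offset=3, physical=[B,E,C,D,g], logical=[D,g,B,E,C]
After op 9 (replace(0, 'c')): offset=3, physical=[B,E,C,c,g], logical=[c,g,B,E,C]
After op 10 (rotate(+1)): offset=4, physical=[B,E,C,c,g], logical=[g,B,E,C,c]
After op 11 (rotate(-3)): offset=1, physical=[B,E,C,c,g], logical=[E,C,c,g,B]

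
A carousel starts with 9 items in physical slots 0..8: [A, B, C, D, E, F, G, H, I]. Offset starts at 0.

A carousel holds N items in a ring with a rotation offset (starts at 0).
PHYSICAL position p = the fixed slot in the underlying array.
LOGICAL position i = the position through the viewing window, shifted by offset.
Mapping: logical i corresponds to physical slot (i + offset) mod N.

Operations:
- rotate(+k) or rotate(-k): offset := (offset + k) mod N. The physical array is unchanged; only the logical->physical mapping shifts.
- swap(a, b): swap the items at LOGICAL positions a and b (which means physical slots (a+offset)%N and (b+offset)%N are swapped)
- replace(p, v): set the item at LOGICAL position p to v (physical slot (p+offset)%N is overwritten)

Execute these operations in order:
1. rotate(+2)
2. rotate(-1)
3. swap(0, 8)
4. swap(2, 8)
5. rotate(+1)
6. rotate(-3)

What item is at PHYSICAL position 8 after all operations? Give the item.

After op 1 (rotate(+2)): offset=2, physical=[A,B,C,D,E,F,G,H,I], logical=[C,D,E,F,G,H,I,A,B]
After op 2 (rotate(-1)): offset=1, physical=[A,B,C,D,E,F,G,H,I], logical=[B,C,D,E,F,G,H,I,A]
After op 3 (swap(0, 8)): offset=1, physical=[B,A,C,D,E,F,G,H,I], logical=[A,C,D,E,F,G,H,I,B]
After op 4 (swap(2, 8)): offset=1, physical=[D,A,C,B,E,F,G,H,I], logical=[A,C,B,E,F,G,H,I,D]
After op 5 (rotate(+1)): offset=2, physical=[D,A,C,B,E,F,G,H,I], logical=[C,B,E,F,G,H,I,D,A]
After op 6 (rotate(-3)): offset=8, physical=[D,A,C,B,E,F,G,H,I], logical=[I,D,A,C,B,E,F,G,H]

Answer: I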